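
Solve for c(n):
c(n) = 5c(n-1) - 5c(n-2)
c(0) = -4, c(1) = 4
Characteristic equation: x² - 5x + 5 = 0.
Discriminant Δ = (5)² + 4·(-5) = 5.
Roots r₁,₂ = (5 ± √5)/2, so r₁ = \frac{\sqrt{5}}{2} + \frac{5}{2}, r₂ = \frac{5}{2} - \frac{\sqrt{5}}{2}.
General solution: c(n) = A·r₁^n + B·r₂^n.
From the initial conditions, A + B = -4 and r₁A + r₂B = 4.
Since r₁ - r₂ = √5: A = (4 - (-4)r₂)/√5 = -2 + \frac{14 \sqrt{5}}{5}, and B = -4 - A = - \frac{14 \sqrt{5}}{5} - 2.
So c(n) = \left(-2 + \frac{14 \sqrt{5}}{5}\right)\left(\frac{\sqrt{5}}{2} + \frac{5}{2}\right)^n + \left(- \frac{14 \sqrt{5}}{5} - 2\right)\left(\frac{5}{2} - \frac{\sqrt{5}}{2}\right)^n.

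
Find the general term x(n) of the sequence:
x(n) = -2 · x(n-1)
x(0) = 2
Pure geometric recurrence with ratio -2.
By induction x(n) = x(0) · (-2)^n = 2 \left(-2\right)^{n}.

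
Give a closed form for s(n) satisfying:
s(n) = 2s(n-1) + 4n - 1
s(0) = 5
First-order linear with linear forcing.
Homogeneous solution: s_h(n) = A·(2)^n.
Try particular s_p(n) = pn + q. Substituting:
  pn + q = 2(p(n-1) + q) + 4n - 1.
Matching the n-coefficient: p = 2p + 4 ⇒ p = -4.
Matching constants: q = -2p + 2q - 1 ⇒ q = -7.
General: s(n) = A·(2)^n - 4 n - 7.
Apply s(0) = 5: A - 7 = 5 ⇒ A = 12.
So s(n) = 12 \cdot 2^{n} - 4 n - 7.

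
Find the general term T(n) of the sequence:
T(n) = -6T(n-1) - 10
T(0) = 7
First-order linear non-homogeneous.
Homogeneous solution: T_h(n) = A·(-6)^n.
Try constant particular solution T_p = K: K = -6K - 10 ⇒ K = - \frac{10}{7}.
General: T(n) = A·(-6)^n - \frac{10}{7}.
Apply T(0) = 7: A - \frac{10}{7} = 7 ⇒ A = \frac{59}{7}.
So T(n) = \frac{59 \left(-6\right)^{n}}{7} - \frac{10}{7}.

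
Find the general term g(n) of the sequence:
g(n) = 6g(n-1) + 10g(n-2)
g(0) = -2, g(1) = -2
Characteristic equation: x² - 6x - 10 = 0.
Discriminant Δ = (6)² + 4·(10) = 76.
Roots r₁,₂ = (6 ± √76)/2, so r₁ = 3 + \sqrt{19}, r₂ = 3 - \sqrt{19}.
General solution: g(n) = A·r₁^n + B·r₂^n.
From the initial conditions, A + B = -2 and r₁A + r₂B = -2.
Since r₁ - r₂ = √76: A = (-2 - (-2)r₂)/√76 = -1 + \frac{2 \sqrt{19}}{19}, and B = -2 - A = -1 - \frac{2 \sqrt{19}}{19}.
So g(n) = \left(-1 + \frac{2 \sqrt{19}}{19}\right)\left(3 + \sqrt{19}\right)^n + \left(-1 - \frac{2 \sqrt{19}}{19}\right)\left(3 - \sqrt{19}\right)^n.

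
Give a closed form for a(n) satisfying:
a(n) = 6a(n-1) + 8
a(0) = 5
First-order linear non-homogeneous.
Homogeneous solution: a_h(n) = A·(6)^n.
Try constant particular solution a_p = K: K = 6K + 8 ⇒ K = - \frac{8}{5}.
General: a(n) = A·(6)^n - \frac{8}{5}.
Apply a(0) = 5: A - \frac{8}{5} = 5 ⇒ A = \frac{33}{5}.
So a(n) = \frac{33 \cdot 6^{n}}{5} - \frac{8}{5}.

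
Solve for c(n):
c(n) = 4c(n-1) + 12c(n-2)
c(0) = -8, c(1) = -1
Characteristic equation: x² - 4x - 12 = 0, which factors as (x - (6))(x - (-2)) = 0.
Roots r₁ = 6, r₂ = -2 (distinct).
General solution: c(n) = A·(6)^n + B·(-2)^n.
From c(0) = -8: A + B = -8.
From c(1) = -1: 6A - 2B = -1.
Solving: A = - \frac{17}{8}, B = - \frac{47}{8}.
So c(n) = - \frac{47 \left(-2\right)^{n}}{8} - \frac{17 \cdot 6^{n}}{8}.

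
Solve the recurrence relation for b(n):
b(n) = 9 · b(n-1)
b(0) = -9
Pure geometric recurrence with ratio 9.
By induction b(n) = b(0) · (9)^n = - 9 \cdot 9^{n}.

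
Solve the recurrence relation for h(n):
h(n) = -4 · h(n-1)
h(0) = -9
Pure geometric recurrence with ratio -4.
By induction h(n) = h(0) · (-4)^n = - 9 \left(-4\right)^{n}.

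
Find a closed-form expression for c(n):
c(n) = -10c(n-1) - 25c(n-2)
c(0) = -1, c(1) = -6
Characteristic equation: x² + 10x + 25 = 0, which is (x - (-5))².
Repeated root r = -5.
General solution: c(n) = (A + Bn)·(-5)^n.
From c(0) = -1: A = -1.
From c(1) = -6: (A + B)·(-5) = -6 ⇒ B = \frac{11}{5}.
So c(n) = \left(\frac{11 n}{5} - 1\right) \cdot (-5)^n.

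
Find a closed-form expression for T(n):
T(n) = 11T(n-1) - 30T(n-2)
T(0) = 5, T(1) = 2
Characteristic equation: x² - 11x + 30 = 0, which factors as (x - (6))(x - (5)) = 0.
Roots r₁ = 6, r₂ = 5 (distinct).
General solution: T(n) = A·(6)^n + B·(5)^n.
From T(0) = 5: A + B = 5.
From T(1) = 2: 6A + 5B = 2.
Solving: A = -23, B = 28.
So T(n) = 28 \cdot 5^{n} - 23 \cdot 6^{n}.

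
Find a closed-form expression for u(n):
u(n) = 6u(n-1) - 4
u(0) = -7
First-order linear non-homogeneous.
Homogeneous solution: u_h(n) = A·(6)^n.
Try constant particular solution u_p = K: K = 6K - 4 ⇒ K = \frac{4}{5}.
General: u(n) = A·(6)^n + \frac{4}{5}.
Apply u(0) = -7: A + \frac{4}{5} = -7 ⇒ A = - \frac{39}{5}.
So u(n) = \frac{4}{5} - \frac{39 \cdot 6^{n}}{5}.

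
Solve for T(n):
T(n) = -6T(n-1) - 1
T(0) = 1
First-order linear non-homogeneous.
Homogeneous solution: T_h(n) = A·(-6)^n.
Try constant particular solution T_p = K: K = -6K - 1 ⇒ K = - \frac{1}{7}.
General: T(n) = A·(-6)^n - \frac{1}{7}.
Apply T(0) = 1: A - \frac{1}{7} = 1 ⇒ A = \frac{8}{7}.
So T(n) = \frac{8 \left(-6\right)^{n}}{7} - \frac{1}{7}.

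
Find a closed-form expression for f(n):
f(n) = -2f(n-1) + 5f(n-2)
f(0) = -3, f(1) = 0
Characteristic equation: x² + 2x - 5 = 0.
Discriminant Δ = (-2)² + 4·(5) = 24.
Roots r₁,₂ = (-2 ± √24)/2, so r₁ = -1 + \sqrt{6}, r₂ = - \sqrt{6} - 1.
General solution: f(n) = A·r₁^n + B·r₂^n.
From the initial conditions, A + B = -3 and r₁A + r₂B = 0.
Since r₁ - r₂ = √24: A = (0 - (-3)r₂)/√24 = - \frac{3}{2} - \frac{\sqrt{6}}{4}, and B = -3 - A = - \frac{3}{2} + \frac{\sqrt{6}}{4}.
So f(n) = \left(- \frac{3}{2} - \frac{\sqrt{6}}{4}\right)\left(-1 + \sqrt{6}\right)^n + \left(- \frac{3}{2} + \frac{\sqrt{6}}{4}\right)\left(- \sqrt{6} - 1\right)^n.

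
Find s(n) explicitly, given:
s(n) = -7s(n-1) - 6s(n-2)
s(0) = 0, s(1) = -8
Characteristic equation: x² + 7x + 6 = 0, which factors as (x - (-6))(x - (-1)) = 0.
Roots r₁ = -6, r₂ = -1 (distinct).
General solution: s(n) = A·(-6)^n + B·(-1)^n.
From s(0) = 0: A + B = 0.
From s(1) = -8: -6A - B = -8.
Solving: A = \frac{8}{5}, B = - \frac{8}{5}.
So s(n) = - \frac{8 \left(-1\right)^{n}}{5} + \frac{8 \left(-6\right)^{n}}{5}.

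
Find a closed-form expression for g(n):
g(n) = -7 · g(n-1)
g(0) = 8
Pure geometric recurrence with ratio -7.
By induction g(n) = g(0) · (-7)^n = 8 \left(-7\right)^{n}.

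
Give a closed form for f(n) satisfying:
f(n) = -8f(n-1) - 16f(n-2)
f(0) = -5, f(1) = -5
Characteristic equation: x² + 8x + 16 = 0, which is (x - (-4))².
Repeated root r = -4.
General solution: f(n) = (A + Bn)·(-4)^n.
From f(0) = -5: A = -5.
From f(1) = -5: (A + B)·(-4) = -5 ⇒ B = \frac{25}{4}.
So f(n) = \left(\frac{25 n}{4} - 5\right) \cdot (-4)^n.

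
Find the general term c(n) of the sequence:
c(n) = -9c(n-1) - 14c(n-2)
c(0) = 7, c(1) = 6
Characteristic equation: x² + 9x + 14 = 0, which factors as (x - (-7))(x - (-2)) = 0.
Roots r₁ = -7, r₂ = -2 (distinct).
General solution: c(n) = A·(-7)^n + B·(-2)^n.
From c(0) = 7: A + B = 7.
From c(1) = 6: -7A - 2B = 6.
Solving: A = -4, B = 11.
So c(n) = 11 \left(-2\right)^{n} - 4 \left(-7\right)^{n}.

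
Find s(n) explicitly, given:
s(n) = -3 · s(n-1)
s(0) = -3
Pure geometric recurrence with ratio -3.
By induction s(n) = s(0) · (-3)^n = - 3 \left(-3\right)^{n}.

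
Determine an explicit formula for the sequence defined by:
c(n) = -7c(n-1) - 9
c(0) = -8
First-order linear non-homogeneous.
Homogeneous solution: c_h(n) = A·(-7)^n.
Try constant particular solution c_p = K: K = -7K - 9 ⇒ K = - \frac{9}{8}.
General: c(n) = A·(-7)^n - \frac{9}{8}.
Apply c(0) = -8: A - \frac{9}{8} = -8 ⇒ A = - \frac{55}{8}.
So c(n) = - \frac{55 \left(-7\right)^{n}}{8} - \frac{9}{8}.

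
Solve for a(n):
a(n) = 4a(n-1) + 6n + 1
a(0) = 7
First-order linear with linear forcing.
Homogeneous solution: a_h(n) = A·(4)^n.
Try particular a_p(n) = pn + q. Substituting:
  pn + q = 4(p(n-1) + q) + 6n + 1.
Matching the n-coefficient: p = 4p + 6 ⇒ p = -2.
Matching constants: q = -4p + 4q + 1 ⇒ q = -3.
General: a(n) = A·(4)^n - 2 n - 3.
Apply a(0) = 7: A - 3 = 7 ⇒ A = 10.
So a(n) = 10 \cdot 4^{n} - 2 n - 3.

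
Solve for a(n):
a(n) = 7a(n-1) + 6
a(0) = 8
First-order linear non-homogeneous.
Homogeneous solution: a_h(n) = A·(7)^n.
Try constant particular solution a_p = K: K = 7K + 6 ⇒ K = -1.
General: a(n) = A·(7)^n - 1.
Apply a(0) = 8: A - 1 = 8 ⇒ A = 9.
So a(n) = 9 \cdot 7^{n} - 1.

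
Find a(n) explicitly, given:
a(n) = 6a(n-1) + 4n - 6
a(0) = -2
First-order linear with linear forcing.
Homogeneous solution: a_h(n) = A·(6)^n.
Try particular a_p(n) = pn + q. Substituting:
  pn + q = 6(p(n-1) + q) + 4n - 6.
Matching the n-coefficient: p = 6p + 4 ⇒ p = - \frac{4}{5}.
Matching constants: q = -6p + 6q - 6 ⇒ q = \frac{6}{25}.
General: a(n) = A·(6)^n - \frac{4 n}{5} + \frac{6}{25}.
Apply a(0) = -2: A + \frac{6}{25} = -2 ⇒ A = - \frac{56}{25}.
So a(n) = - \frac{56 \cdot 6^{n}}{25} - \frac{4 n}{5} + \frac{6}{25}.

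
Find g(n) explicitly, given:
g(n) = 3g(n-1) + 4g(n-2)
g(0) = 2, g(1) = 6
Characteristic equation: x² - 3x - 4 = 0, which factors as (x - (4))(x - (-1)) = 0.
Roots r₁ = 4, r₂ = -1 (distinct).
General solution: g(n) = A·(4)^n + B·(-1)^n.
From g(0) = 2: A + B = 2.
From g(1) = 6: 4A - B = 6.
Solving: A = \frac{8}{5}, B = \frac{2}{5}.
So g(n) = \frac{2 \left(-1\right)^{n}}{5} + \frac{8 \cdot 4^{n}}{5}.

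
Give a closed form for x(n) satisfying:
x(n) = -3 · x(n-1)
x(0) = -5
Pure geometric recurrence with ratio -3.
By induction x(n) = x(0) · (-3)^n = - 5 \left(-3\right)^{n}.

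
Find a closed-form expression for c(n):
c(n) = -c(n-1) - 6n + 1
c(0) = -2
First-order linear with linear forcing.
Homogeneous solution: c_h(n) = A·(-1)^n.
Try particular c_p(n) = pn + q. Substituting:
  pn + q = -(p(n-1) + q) - 6n + 1.
Matching the n-coefficient: p = -p - 6 ⇒ p = -3.
Matching constants: q = p - q + 1 ⇒ q = -1.
General: c(n) = A·(-1)^n - 3 n - 1.
Apply c(0) = -2: A - 1 = -2 ⇒ A = -1.
So c(n) = - \left(-1\right)^{n} - 3 n - 1.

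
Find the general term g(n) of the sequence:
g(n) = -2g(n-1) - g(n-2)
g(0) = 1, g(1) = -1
Characteristic equation: x² + 2x + 1 = 0, which is (x - (-1))².
Repeated root r = -1.
General solution: g(n) = (A + Bn)·(-1)^n.
From g(0) = 1: A = 1.
From g(1) = -1: (A + B)·(-1) = -1 ⇒ B = 0.
So g(n) = \left(1\right) \cdot (-1)^n.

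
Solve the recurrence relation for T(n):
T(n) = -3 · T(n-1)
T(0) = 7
Pure geometric recurrence with ratio -3.
By induction T(n) = T(0) · (-3)^n = 7 \left(-3\right)^{n}.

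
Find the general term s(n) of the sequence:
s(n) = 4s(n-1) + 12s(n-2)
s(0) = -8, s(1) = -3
Characteristic equation: x² - 4x - 12 = 0, which factors as (x - (-2))(x - (6)) = 0.
Roots r₁ = -2, r₂ = 6 (distinct).
General solution: s(n) = A·(-2)^n + B·(6)^n.
From s(0) = -8: A + B = -8.
From s(1) = -3: -2A + 6B = -3.
Solving: A = - \frac{45}{8}, B = - \frac{19}{8}.
So s(n) = - \frac{45 \left(-2\right)^{n}}{8} - \frac{19 \cdot 6^{n}}{8}.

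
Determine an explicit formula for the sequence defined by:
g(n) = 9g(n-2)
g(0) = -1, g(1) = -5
Characteristic equation: x² - 9 = 0, which factors as (x - (3))(x - (-3)) = 0.
Roots r₁ = 3, r₂ = -3 (distinct).
General solution: g(n) = A·(3)^n + B·(-3)^n.
From g(0) = -1: A + B = -1.
From g(1) = -5: 3A - 3B = -5.
Solving: A = - \frac{4}{3}, B = \frac{1}{3}.
So g(n) = \frac{\left(-3\right)^{n}}{3} - \frac{4 \cdot 3^{n}}{3}.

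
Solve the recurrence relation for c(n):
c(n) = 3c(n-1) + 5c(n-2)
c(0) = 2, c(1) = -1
Characteristic equation: x² - 3x - 5 = 0.
Discriminant Δ = (3)² + 4·(5) = 29.
Roots r₁,₂ = (3 ± √29)/2, so r₁ = \frac{3}{2} + \frac{\sqrt{29}}{2}, r₂ = \frac{3}{2} - \frac{\sqrt{29}}{2}.
General solution: c(n) = A·r₁^n + B·r₂^n.
From the initial conditions, A + B = 2 and r₁A + r₂B = -1.
Since r₁ - r₂ = √29: A = (-1 - (2)r₂)/√29 = 1 - \frac{4 \sqrt{29}}{29}, and B = 2 - A = \frac{4 \sqrt{29}}{29} + 1.
So c(n) = \left(1 - \frac{4 \sqrt{29}}{29}\right)\left(\frac{3}{2} + \frac{\sqrt{29}}{2}\right)^n + \left(\frac{4 \sqrt{29}}{29} + 1\right)\left(\frac{3}{2} - \frac{\sqrt{29}}{2}\right)^n.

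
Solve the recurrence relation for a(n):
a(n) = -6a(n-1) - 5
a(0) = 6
First-order linear non-homogeneous.
Homogeneous solution: a_h(n) = A·(-6)^n.
Try constant particular solution a_p = K: K = -6K - 5 ⇒ K = - \frac{5}{7}.
General: a(n) = A·(-6)^n - \frac{5}{7}.
Apply a(0) = 6: A - \frac{5}{7} = 6 ⇒ A = \frac{47}{7}.
So a(n) = \frac{47 \left(-6\right)^{n}}{7} - \frac{5}{7}.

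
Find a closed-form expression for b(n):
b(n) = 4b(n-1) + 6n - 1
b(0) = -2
First-order linear with linear forcing.
Homogeneous solution: b_h(n) = A·(4)^n.
Try particular b_p(n) = pn + q. Substituting:
  pn + q = 4(p(n-1) + q) + 6n - 1.
Matching the n-coefficient: p = 4p + 6 ⇒ p = -2.
Matching constants: q = -4p + 4q - 1 ⇒ q = - \frac{7}{3}.
General: b(n) = A·(4)^n - 2 n - \frac{7}{3}.
Apply b(0) = -2: A - \frac{7}{3} = -2 ⇒ A = \frac{1}{3}.
So b(n) = \frac{4^{n}}{3} - 2 n - \frac{7}{3}.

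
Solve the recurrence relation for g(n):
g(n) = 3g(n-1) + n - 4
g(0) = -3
First-order linear with linear forcing.
Homogeneous solution: g_h(n) = A·(3)^n.
Try particular g_p(n) = pn + q. Substituting:
  pn + q = 3(p(n-1) + q) + n - 4.
Matching the n-coefficient: p = 3p + 1 ⇒ p = - \frac{1}{2}.
Matching constants: q = -3p + 3q - 4 ⇒ q = \frac{5}{4}.
General: g(n) = A·(3)^n - \frac{n}{2} + \frac{5}{4}.
Apply g(0) = -3: A + \frac{5}{4} = -3 ⇒ A = - \frac{17}{4}.
So g(n) = - \frac{17 \cdot 3^{n}}{4} - \frac{n}{2} + \frac{5}{4}.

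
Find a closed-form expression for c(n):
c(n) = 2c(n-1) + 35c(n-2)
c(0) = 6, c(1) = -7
Characteristic equation: x² - 2x - 35 = 0, which factors as (x - (-5))(x - (7)) = 0.
Roots r₁ = -5, r₂ = 7 (distinct).
General solution: c(n) = A·(-5)^n + B·(7)^n.
From c(0) = 6: A + B = 6.
From c(1) = -7: -5A + 7B = -7.
Solving: A = \frac{49}{12}, B = \frac{23}{12}.
So c(n) = \frac{49 \left(-5\right)^{n}}{12} + \frac{23 \cdot 7^{n}}{12}.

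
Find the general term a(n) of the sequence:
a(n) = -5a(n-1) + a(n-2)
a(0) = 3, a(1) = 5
Characteristic equation: x² + 5x - 1 = 0.
Discriminant Δ = (-5)² + 4·(1) = 29.
Roots r₁,₂ = (-5 ± √29)/2, so r₁ = - \frac{5}{2} + \frac{\sqrt{29}}{2}, r₂ = - \frac{\sqrt{29}}{2} - \frac{5}{2}.
General solution: a(n) = A·r₁^n + B·r₂^n.
From the initial conditions, A + B = 3 and r₁A + r₂B = 5.
Since r₁ - r₂ = √29: A = (5 - (3)r₂)/√29 = \frac{3}{2} + \frac{25 \sqrt{29}}{58}, and B = 3 - A = \frac{3}{2} - \frac{25 \sqrt{29}}{58}.
So a(n) = \left(\frac{3}{2} + \frac{25 \sqrt{29}}{58}\right)\left(- \frac{5}{2} + \frac{\sqrt{29}}{2}\right)^n + \left(\frac{3}{2} - \frac{25 \sqrt{29}}{58}\right)\left(- \frac{\sqrt{29}}{2} - \frac{5}{2}\right)^n.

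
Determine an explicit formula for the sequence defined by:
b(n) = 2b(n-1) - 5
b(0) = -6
First-order linear non-homogeneous.
Homogeneous solution: b_h(n) = A·(2)^n.
Try constant particular solution b_p = K: K = 2K - 5 ⇒ K = 5.
General: b(n) = A·(2)^n + 5.
Apply b(0) = -6: A + 5 = -6 ⇒ A = -11.
So b(n) = 5 - 11 \cdot 2^{n}.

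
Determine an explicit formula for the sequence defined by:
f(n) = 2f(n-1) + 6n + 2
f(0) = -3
First-order linear with linear forcing.
Homogeneous solution: f_h(n) = A·(2)^n.
Try particular f_p(n) = pn + q. Substituting:
  pn + q = 2(p(n-1) + q) + 6n + 2.
Matching the n-coefficient: p = 2p + 6 ⇒ p = -6.
Matching constants: q = -2p + 2q + 2 ⇒ q = -14.
General: f(n) = A·(2)^n - 6 n - 14.
Apply f(0) = -3: A - 14 = -3 ⇒ A = 11.
So f(n) = 11 \cdot 2^{n} - 6 n - 14.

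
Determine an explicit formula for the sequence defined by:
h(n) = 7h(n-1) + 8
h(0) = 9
First-order linear non-homogeneous.
Homogeneous solution: h_h(n) = A·(7)^n.
Try constant particular solution h_p = K: K = 7K + 8 ⇒ K = - \frac{4}{3}.
General: h(n) = A·(7)^n - \frac{4}{3}.
Apply h(0) = 9: A - \frac{4}{3} = 9 ⇒ A = \frac{31}{3}.
So h(n) = \frac{31 \cdot 7^{n}}{3} - \frac{4}{3}.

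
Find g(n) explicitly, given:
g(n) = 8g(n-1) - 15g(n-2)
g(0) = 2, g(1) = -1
Characteristic equation: x² - 8x + 15 = 0, which factors as (x - (5))(x - (3)) = 0.
Roots r₁ = 5, r₂ = 3 (distinct).
General solution: g(n) = A·(5)^n + B·(3)^n.
From g(0) = 2: A + B = 2.
From g(1) = -1: 5A + 3B = -1.
Solving: A = - \frac{7}{2}, B = \frac{11}{2}.
So g(n) = \frac{11 \cdot 3^{n}}{2} - \frac{7 \cdot 5^{n}}{2}.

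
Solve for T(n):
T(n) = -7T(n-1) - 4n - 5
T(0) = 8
First-order linear with linear forcing.
Homogeneous solution: T_h(n) = A·(-7)^n.
Try particular T_p(n) = pn + q. Substituting:
  pn + q = -7(p(n-1) + q) - 4n - 5.
Matching the n-coefficient: p = -7p - 4 ⇒ p = - \frac{1}{2}.
Matching constants: q = 7p - 7q - 5 ⇒ q = - \frac{17}{16}.
General: T(n) = A·(-7)^n - \frac{n}{2} - \frac{17}{16}.
Apply T(0) = 8: A - \frac{17}{16} = 8 ⇒ A = \frac{145}{16}.
So T(n) = \frac{145 \left(-7\right)^{n}}{16} - \frac{n}{2} - \frac{17}{16}.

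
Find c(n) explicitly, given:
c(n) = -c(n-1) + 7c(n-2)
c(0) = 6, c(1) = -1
Characteristic equation: x² + x - 7 = 0.
Discriminant Δ = (-1)² + 4·(7) = 29.
Roots r₁,₂ = (-1 ± √29)/2, so r₁ = - \frac{1}{2} + \frac{\sqrt{29}}{2}, r₂ = - \frac{\sqrt{29}}{2} - \frac{1}{2}.
General solution: c(n) = A·r₁^n + B·r₂^n.
From the initial conditions, A + B = 6 and r₁A + r₂B = -1.
Since r₁ - r₂ = √29: A = (-1 - (6)r₂)/√29 = \frac{2 \sqrt{29}}{29} + 3, and B = 6 - A = 3 - \frac{2 \sqrt{29}}{29}.
So c(n) = \left(\frac{2 \sqrt{29}}{29} + 3\right)\left(- \frac{1}{2} + \frac{\sqrt{29}}{2}\right)^n + \left(3 - \frac{2 \sqrt{29}}{29}\right)\left(- \frac{\sqrt{29}}{2} - \frac{1}{2}\right)^n.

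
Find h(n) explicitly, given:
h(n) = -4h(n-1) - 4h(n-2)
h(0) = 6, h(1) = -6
Characteristic equation: x² + 4x + 4 = 0, which is (x - (-2))².
Repeated root r = -2.
General solution: h(n) = (A + Bn)·(-2)^n.
From h(0) = 6: A = 6.
From h(1) = -6: (A + B)·(-2) = -6 ⇒ B = -3.
So h(n) = \left(6 - 3 n\right) \cdot (-2)^n.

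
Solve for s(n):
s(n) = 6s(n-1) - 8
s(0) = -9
First-order linear non-homogeneous.
Homogeneous solution: s_h(n) = A·(6)^n.
Try constant particular solution s_p = K: K = 6K - 8 ⇒ K = \frac{8}{5}.
General: s(n) = A·(6)^n + \frac{8}{5}.
Apply s(0) = -9: A + \frac{8}{5} = -9 ⇒ A = - \frac{53}{5}.
So s(n) = \frac{8}{5} - \frac{53 \cdot 6^{n}}{5}.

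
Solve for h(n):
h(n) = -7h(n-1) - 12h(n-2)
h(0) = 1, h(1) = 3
Characteristic equation: x² + 7x + 12 = 0, which factors as (x - (-4))(x - (-3)) = 0.
Roots r₁ = -4, r₂ = -3 (distinct).
General solution: h(n) = A·(-4)^n + B·(-3)^n.
From h(0) = 1: A + B = 1.
From h(1) = 3: -4A - 3B = 3.
Solving: A = -6, B = 7.
So h(n) = 7 \left(-3\right)^{n} - 6 \left(-4\right)^{n}.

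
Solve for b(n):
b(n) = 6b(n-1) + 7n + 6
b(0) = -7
First-order linear with linear forcing.
Homogeneous solution: b_h(n) = A·(6)^n.
Try particular b_p(n) = pn + q. Substituting:
  pn + q = 6(p(n-1) + q) + 7n + 6.
Matching the n-coefficient: p = 6p + 7 ⇒ p = - \frac{7}{5}.
Matching constants: q = -6p + 6q + 6 ⇒ q = - \frac{72}{25}.
General: b(n) = A·(6)^n - \frac{7 n}{5} - \frac{72}{25}.
Apply b(0) = -7: A - \frac{72}{25} = -7 ⇒ A = - \frac{103}{25}.
So b(n) = - \frac{103 \cdot 6^{n}}{25} - \frac{7 n}{5} - \frac{72}{25}.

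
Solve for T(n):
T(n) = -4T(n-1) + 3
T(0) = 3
First-order linear non-homogeneous.
Homogeneous solution: T_h(n) = A·(-4)^n.
Try constant particular solution T_p = K: K = -4K + 3 ⇒ K = \frac{3}{5}.
General: T(n) = A·(-4)^n + \frac{3}{5}.
Apply T(0) = 3: A + \frac{3}{5} = 3 ⇒ A = \frac{12}{5}.
So T(n) = \frac{12 \left(-4\right)^{n}}{5} + \frac{3}{5}.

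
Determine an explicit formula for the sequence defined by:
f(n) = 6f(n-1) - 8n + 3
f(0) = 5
First-order linear with linear forcing.
Homogeneous solution: f_h(n) = A·(6)^n.
Try particular f_p(n) = pn + q. Substituting:
  pn + q = 6(p(n-1) + q) - 8n + 3.
Matching the n-coefficient: p = 6p - 8 ⇒ p = \frac{8}{5}.
Matching constants: q = -6p + 6q + 3 ⇒ q = \frac{33}{25}.
General: f(n) = A·(6)^n + \frac{8 n}{5} + \frac{33}{25}.
Apply f(0) = 5: A + \frac{33}{25} = 5 ⇒ A = \frac{92}{25}.
So f(n) = \frac{92 \cdot 6^{n}}{25} + \frac{8 n}{5} + \frac{33}{25}.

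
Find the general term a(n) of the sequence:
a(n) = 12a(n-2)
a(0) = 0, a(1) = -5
Characteristic equation: x² - 12 = 0.
Discriminant Δ = (0)² + 4·(12) = 48.
Roots r₁,₂ = (0 ± √48)/2, so r₁ = 2 \sqrt{3}, r₂ = - 2 \sqrt{3}.
General solution: a(n) = A·r₁^n + B·r₂^n.
From the initial conditions, A + B = 0 and r₁A + r₂B = -5.
Since r₁ - r₂ = √48: A = (-5 - (0)r₂)/√48 = - \frac{5 \sqrt{3}}{12}, and B = 0 - A = \frac{5 \sqrt{3}}{12}.
So a(n) = \left(- \frac{5 \sqrt{3}}{12}\right)\left(2 \sqrt{3}\right)^n + \left(\frac{5 \sqrt{3}}{12}\right)\left(- 2 \sqrt{3}\right)^n.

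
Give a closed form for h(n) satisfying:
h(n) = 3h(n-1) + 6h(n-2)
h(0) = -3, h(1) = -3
Characteristic equation: x² - 3x - 6 = 0.
Discriminant Δ = (3)² + 4·(6) = 33.
Roots r₁,₂ = (3 ± √33)/2, so r₁ = \frac{3}{2} + \frac{\sqrt{33}}{2}, r₂ = \frac{3}{2} - \frac{\sqrt{33}}{2}.
General solution: h(n) = A·r₁^n + B·r₂^n.
From the initial conditions, A + B = -3 and r₁A + r₂B = -3.
Since r₁ - r₂ = √33: A = (-3 - (-3)r₂)/√33 = - \frac{3}{2} + \frac{\sqrt{33}}{22}, and B = -3 - A = - \frac{3}{2} - \frac{\sqrt{33}}{22}.
So h(n) = \left(- \frac{3}{2} + \frac{\sqrt{33}}{22}\right)\left(\frac{3}{2} + \frac{\sqrt{33}}{2}\right)^n + \left(- \frac{3}{2} - \frac{\sqrt{33}}{22}\right)\left(\frac{3}{2} - \frac{\sqrt{33}}{2}\right)^n.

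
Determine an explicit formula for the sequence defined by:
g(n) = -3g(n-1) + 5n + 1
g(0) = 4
First-order linear with linear forcing.
Homogeneous solution: g_h(n) = A·(-3)^n.
Try particular g_p(n) = pn + q. Substituting:
  pn + q = -3(p(n-1) + q) + 5n + 1.
Matching the n-coefficient: p = -3p + 5 ⇒ p = \frac{5}{4}.
Matching constants: q = 3p - 3q + 1 ⇒ q = \frac{19}{16}.
General: g(n) = A·(-3)^n + \frac{5 n}{4} + \frac{19}{16}.
Apply g(0) = 4: A + \frac{19}{16} = 4 ⇒ A = \frac{45}{16}.
So g(n) = \frac{45 \left(-3\right)^{n}}{16} + \frac{5 n}{4} + \frac{19}{16}.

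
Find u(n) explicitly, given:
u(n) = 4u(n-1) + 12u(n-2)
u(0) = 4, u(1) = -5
Characteristic equation: x² - 4x - 12 = 0, which factors as (x - (6))(x - (-2)) = 0.
Roots r₁ = 6, r₂ = -2 (distinct).
General solution: u(n) = A·(6)^n + B·(-2)^n.
From u(0) = 4: A + B = 4.
From u(1) = -5: 6A - 2B = -5.
Solving: A = \frac{3}{8}, B = \frac{29}{8}.
So u(n) = \frac{29 \left(-2\right)^{n}}{8} + \frac{3 \cdot 6^{n}}{8}.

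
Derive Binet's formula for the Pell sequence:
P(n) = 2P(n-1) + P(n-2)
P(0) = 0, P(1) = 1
This is the Pell sequence.
Characteristic equation: x² - 2x - 1 = 0; roots r₁ = 1 + \sqrt{2}, r₂ = 1 - \sqrt{2}.
General: P(n) = A·r₁^n + B·r₂^n. Solving with P(0)=0, P(1)=1 gives A = \frac{\sqrt{2}}{4}, B = - \frac{\sqrt{2}}{4}.
So P(n) = \frac{\sqrt{2} \left(- \left(1 - \sqrt{2}\right)^{n} + \left(1 + \sqrt{2}\right)^{n}\right)}{4}.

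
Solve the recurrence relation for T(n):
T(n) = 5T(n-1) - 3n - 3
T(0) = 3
First-order linear with linear forcing.
Homogeneous solution: T_h(n) = A·(5)^n.
Try particular T_p(n) = pn + q. Substituting:
  pn + q = 5(p(n-1) + q) - 3n - 3.
Matching the n-coefficient: p = 5p - 3 ⇒ p = \frac{3}{4}.
Matching constants: q = -5p + 5q - 3 ⇒ q = \frac{27}{16}.
General: T(n) = A·(5)^n + \frac{3 n}{4} + \frac{27}{16}.
Apply T(0) = 3: A + \frac{27}{16} = 3 ⇒ A = \frac{21}{16}.
So T(n) = \frac{21 \cdot 5^{n}}{16} + \frac{3 n}{4} + \frac{27}{16}.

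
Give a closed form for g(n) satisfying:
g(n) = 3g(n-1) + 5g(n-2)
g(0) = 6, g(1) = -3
Characteristic equation: x² - 3x - 5 = 0.
Discriminant Δ = (3)² + 4·(5) = 29.
Roots r₁,₂ = (3 ± √29)/2, so r₁ = \frac{3}{2} + \frac{\sqrt{29}}{2}, r₂ = \frac{3}{2} - \frac{\sqrt{29}}{2}.
General solution: g(n) = A·r₁^n + B·r₂^n.
From the initial conditions, A + B = 6 and r₁A + r₂B = -3.
Since r₁ - r₂ = √29: A = (-3 - (6)r₂)/√29 = 3 - \frac{12 \sqrt{29}}{29}, and B = 6 - A = \frac{12 \sqrt{29}}{29} + 3.
So g(n) = \left(3 - \frac{12 \sqrt{29}}{29}\right)\left(\frac{3}{2} + \frac{\sqrt{29}}{2}\right)^n + \left(\frac{12 \sqrt{29}}{29} + 3\right)\left(\frac{3}{2} - \frac{\sqrt{29}}{2}\right)^n.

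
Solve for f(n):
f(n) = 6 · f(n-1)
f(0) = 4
Pure geometric recurrence with ratio 6.
By induction f(n) = f(0) · (6)^n = 4 \cdot 6^{n}.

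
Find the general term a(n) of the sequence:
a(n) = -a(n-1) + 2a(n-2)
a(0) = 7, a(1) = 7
Characteristic equation: x² + x - 2 = 0, which factors as (x - (1))(x - (-2)) = 0.
Roots r₁ = 1, r₂ = -2 (distinct).
General solution: a(n) = A·(1)^n + B·(-2)^n.
From a(0) = 7: A + B = 7.
From a(1) = 7: A - 2B = 7.
Solving: A = 7, B = 0.
So a(n) = 7.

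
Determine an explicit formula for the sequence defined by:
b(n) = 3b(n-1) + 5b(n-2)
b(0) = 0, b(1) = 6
Characteristic equation: x² - 3x - 5 = 0.
Discriminant Δ = (3)² + 4·(5) = 29.
Roots r₁,₂ = (3 ± √29)/2, so r₁ = \frac{3}{2} + \frac{\sqrt{29}}{2}, r₂ = \frac{3}{2} - \frac{\sqrt{29}}{2}.
General solution: b(n) = A·r₁^n + B·r₂^n.
From the initial conditions, A + B = 0 and r₁A + r₂B = 6.
Since r₁ - r₂ = √29: A = (6 - (0)r₂)/√29 = \frac{6 \sqrt{29}}{29}, and B = 0 - A = - \frac{6 \sqrt{29}}{29}.
So b(n) = \left(\frac{6 \sqrt{29}}{29}\right)\left(\frac{3}{2} + \frac{\sqrt{29}}{2}\right)^n + \left(- \frac{6 \sqrt{29}}{29}\right)\left(\frac{3}{2} - \frac{\sqrt{29}}{2}\right)^n.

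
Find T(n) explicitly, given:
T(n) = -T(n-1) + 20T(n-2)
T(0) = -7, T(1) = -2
Characteristic equation: x² + x - 20 = 0, which factors as (x - (4))(x - (-5)) = 0.
Roots r₁ = 4, r₂ = -5 (distinct).
General solution: T(n) = A·(4)^n + B·(-5)^n.
From T(0) = -7: A + B = -7.
From T(1) = -2: 4A - 5B = -2.
Solving: A = - \frac{37}{9}, B = - \frac{26}{9}.
So T(n) = - \frac{26 \left(-5\right)^{n}}{9} - \frac{37 \cdot 4^{n}}{9}.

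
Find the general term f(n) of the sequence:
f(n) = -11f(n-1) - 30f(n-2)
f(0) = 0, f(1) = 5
Characteristic equation: x² + 11x + 30 = 0, which factors as (x - (-6))(x - (-5)) = 0.
Roots r₁ = -6, r₂ = -5 (distinct).
General solution: f(n) = A·(-6)^n + B·(-5)^n.
From f(0) = 0: A + B = 0.
From f(1) = 5: -6A - 5B = 5.
Solving: A = -5, B = 5.
So f(n) = 5 \left(-5\right)^{n} - 5 \left(-6\right)^{n}.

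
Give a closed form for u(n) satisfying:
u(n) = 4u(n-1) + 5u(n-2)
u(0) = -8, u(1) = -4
Characteristic equation: x² - 4x - 5 = 0, which factors as (x - (5))(x - (-1)) = 0.
Roots r₁ = 5, r₂ = -1 (distinct).
General solution: u(n) = A·(5)^n + B·(-1)^n.
From u(0) = -8: A + B = -8.
From u(1) = -4: 5A - B = -4.
Solving: A = -2, B = -6.
So u(n) = - 6 \left(-1\right)^{n} - 2 \cdot 5^{n}.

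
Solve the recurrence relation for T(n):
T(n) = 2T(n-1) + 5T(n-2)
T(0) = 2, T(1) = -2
Characteristic equation: x² - 2x - 5 = 0.
Discriminant Δ = (2)² + 4·(5) = 24.
Roots r₁,₂ = (2 ± √24)/2, so r₁ = 1 + \sqrt{6}, r₂ = 1 - \sqrt{6}.
General solution: T(n) = A·r₁^n + B·r₂^n.
From the initial conditions, A + B = 2 and r₁A + r₂B = -2.
Since r₁ - r₂ = √24: A = (-2 - (2)r₂)/√24 = 1 - \frac{\sqrt{6}}{3}, and B = 2 - A = \frac{\sqrt{6}}{3} + 1.
So T(n) = \left(1 - \frac{\sqrt{6}}{3}\right)\left(1 + \sqrt{6}\right)^n + \left(\frac{\sqrt{6}}{3} + 1\right)\left(1 - \sqrt{6}\right)^n.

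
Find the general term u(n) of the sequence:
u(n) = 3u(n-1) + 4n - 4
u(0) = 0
First-order linear with linear forcing.
Homogeneous solution: u_h(n) = A·(3)^n.
Try particular u_p(n) = pn + q. Substituting:
  pn + q = 3(p(n-1) + q) + 4n - 4.
Matching the n-coefficient: p = 3p + 4 ⇒ p = -2.
Matching constants: q = -3p + 3q - 4 ⇒ q = -1.
General: u(n) = A·(3)^n - 2 n - 1.
Apply u(0) = 0: A - 1 = 0 ⇒ A = 1.
So u(n) = 3^{n} - 2 n - 1.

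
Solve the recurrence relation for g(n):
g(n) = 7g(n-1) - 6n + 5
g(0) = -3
First-order linear with linear forcing.
Homogeneous solution: g_h(n) = A·(7)^n.
Try particular g_p(n) = pn + q. Substituting:
  pn + q = 7(p(n-1) + q) - 6n + 5.
Matching the n-coefficient: p = 7p - 6 ⇒ p = 1.
Matching constants: q = -7p + 7q + 5 ⇒ q = \frac{1}{3}.
General: g(n) = A·(7)^n + n + \frac{1}{3}.
Apply g(0) = -3: A + \frac{1}{3} = -3 ⇒ A = - \frac{10}{3}.
So g(n) = - \frac{10 \cdot 7^{n}}{3} + n + \frac{1}{3}.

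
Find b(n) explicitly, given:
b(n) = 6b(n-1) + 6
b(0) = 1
First-order linear non-homogeneous.
Homogeneous solution: b_h(n) = A·(6)^n.
Try constant particular solution b_p = K: K = 6K + 6 ⇒ K = - \frac{6}{5}.
General: b(n) = A·(6)^n - \frac{6}{5}.
Apply b(0) = 1: A - \frac{6}{5} = 1 ⇒ A = \frac{11}{5}.
So b(n) = \frac{11 \cdot 6^{n}}{5} - \frac{6}{5}.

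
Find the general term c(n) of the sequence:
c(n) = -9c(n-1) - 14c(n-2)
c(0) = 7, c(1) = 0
Characteristic equation: x² + 9x + 14 = 0, which factors as (x - (-7))(x - (-2)) = 0.
Roots r₁ = -7, r₂ = -2 (distinct).
General solution: c(n) = A·(-7)^n + B·(-2)^n.
From c(0) = 7: A + B = 7.
From c(1) = 0: -7A - 2B = 0.
Solving: A = - \frac{14}{5}, B = \frac{49}{5}.
So c(n) = \frac{49 \left(-2\right)^{n}}{5} - \frac{14 \left(-7\right)^{n}}{5}.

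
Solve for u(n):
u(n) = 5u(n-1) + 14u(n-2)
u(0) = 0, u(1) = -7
Characteristic equation: x² - 5x - 14 = 0, which factors as (x - (7))(x - (-2)) = 0.
Roots r₁ = 7, r₂ = -2 (distinct).
General solution: u(n) = A·(7)^n + B·(-2)^n.
From u(0) = 0: A + B = 0.
From u(1) = -7: 7A - 2B = -7.
Solving: A = - \frac{7}{9}, B = \frac{7}{9}.
So u(n) = \frac{7 \left(-2\right)^{n}}{9} - \frac{7 \cdot 7^{n}}{9}.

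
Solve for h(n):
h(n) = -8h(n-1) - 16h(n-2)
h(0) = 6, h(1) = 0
Characteristic equation: x² + 8x + 16 = 0, which is (x - (-4))².
Repeated root r = -4.
General solution: h(n) = (A + Bn)·(-4)^n.
From h(0) = 6: A = 6.
From h(1) = 0: (A + B)·(-4) = 0 ⇒ B = -6.
So h(n) = \left(6 - 6 n\right) \cdot (-4)^n.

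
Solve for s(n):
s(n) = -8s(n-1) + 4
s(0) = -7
First-order linear non-homogeneous.
Homogeneous solution: s_h(n) = A·(-8)^n.
Try constant particular solution s_p = K: K = -8K + 4 ⇒ K = \frac{4}{9}.
General: s(n) = A·(-8)^n + \frac{4}{9}.
Apply s(0) = -7: A + \frac{4}{9} = -7 ⇒ A = - \frac{67}{9}.
So s(n) = \frac{4}{9} - \frac{67 \left(-8\right)^{n}}{9}.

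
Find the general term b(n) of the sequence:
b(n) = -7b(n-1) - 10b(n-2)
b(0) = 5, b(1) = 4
Characteristic equation: x² + 7x + 10 = 0, which factors as (x - (-5))(x - (-2)) = 0.
Roots r₁ = -5, r₂ = -2 (distinct).
General solution: b(n) = A·(-5)^n + B·(-2)^n.
From b(0) = 5: A + B = 5.
From b(1) = 4: -5A - 2B = 4.
Solving: A = - \frac{14}{3}, B = \frac{29}{3}.
So b(n) = \frac{29 \left(-2\right)^{n}}{3} - \frac{14 \left(-5\right)^{n}}{3}.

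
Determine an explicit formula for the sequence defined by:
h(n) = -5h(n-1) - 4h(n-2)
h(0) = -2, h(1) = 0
Characteristic equation: x² + 5x + 4 = 0, which factors as (x - (-1))(x - (-4)) = 0.
Roots r₁ = -1, r₂ = -4 (distinct).
General solution: h(n) = A·(-1)^n + B·(-4)^n.
From h(0) = -2: A + B = -2.
From h(1) = 0: -A - 4B = 0.
Solving: A = - \frac{8}{3}, B = \frac{2}{3}.
So h(n) = - \frac{8 \left(-1\right)^{n}}{3} + \frac{2 \left(-4\right)^{n}}{3}.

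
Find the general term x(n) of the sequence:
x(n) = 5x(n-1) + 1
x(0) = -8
First-order linear non-homogeneous.
Homogeneous solution: x_h(n) = A·(5)^n.
Try constant particular solution x_p = K: K = 5K + 1 ⇒ K = - \frac{1}{4}.
General: x(n) = A·(5)^n - \frac{1}{4}.
Apply x(0) = -8: A - \frac{1}{4} = -8 ⇒ A = - \frac{31}{4}.
So x(n) = - \frac{31 \cdot 5^{n}}{4} - \frac{1}{4}.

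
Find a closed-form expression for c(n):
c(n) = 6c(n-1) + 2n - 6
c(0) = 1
First-order linear with linear forcing.
Homogeneous solution: c_h(n) = A·(6)^n.
Try particular c_p(n) = pn + q. Substituting:
  pn + q = 6(p(n-1) + q) + 2n - 6.
Matching the n-coefficient: p = 6p + 2 ⇒ p = - \frac{2}{5}.
Matching constants: q = -6p + 6q - 6 ⇒ q = \frac{18}{25}.
General: c(n) = A·(6)^n - \frac{2 n}{5} + \frac{18}{25}.
Apply c(0) = 1: A + \frac{18}{25} = 1 ⇒ A = \frac{7}{25}.
So c(n) = \frac{7 \cdot 6^{n}}{25} - \frac{2 n}{5} + \frac{18}{25}.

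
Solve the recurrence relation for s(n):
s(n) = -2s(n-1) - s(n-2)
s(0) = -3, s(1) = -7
Characteristic equation: x² + 2x + 1 = 0, which is (x - (-1))².
Repeated root r = -1.
General solution: s(n) = (A + Bn)·(-1)^n.
From s(0) = -3: A = -3.
From s(1) = -7: (A + B)·(-1) = -7 ⇒ B = 10.
So s(n) = \left(10 n - 3\right) \cdot (-1)^n.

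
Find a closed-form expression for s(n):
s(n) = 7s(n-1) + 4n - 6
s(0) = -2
First-order linear with linear forcing.
Homogeneous solution: s_h(n) = A·(7)^n.
Try particular s_p(n) = pn + q. Substituting:
  pn + q = 7(p(n-1) + q) + 4n - 6.
Matching the n-coefficient: p = 7p + 4 ⇒ p = - \frac{2}{3}.
Matching constants: q = -7p + 7q - 6 ⇒ q = \frac{2}{9}.
General: s(n) = A·(7)^n - \frac{2 n}{3} + \frac{2}{9}.
Apply s(0) = -2: A + \frac{2}{9} = -2 ⇒ A = - \frac{20}{9}.
So s(n) = - \frac{20 \cdot 7^{n}}{9} - \frac{2 n}{3} + \frac{2}{9}.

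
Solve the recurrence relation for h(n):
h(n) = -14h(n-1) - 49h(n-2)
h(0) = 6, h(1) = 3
Characteristic equation: x² + 14x + 49 = 0, which is (x - (-7))².
Repeated root r = -7.
General solution: h(n) = (A + Bn)·(-7)^n.
From h(0) = 6: A = 6.
From h(1) = 3: (A + B)·(-7) = 3 ⇒ B = - \frac{45}{7}.
So h(n) = \left(6 - \frac{45 n}{7}\right) \cdot (-7)^n.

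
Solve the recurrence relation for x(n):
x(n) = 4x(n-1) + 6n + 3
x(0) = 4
First-order linear with linear forcing.
Homogeneous solution: x_h(n) = A·(4)^n.
Try particular x_p(n) = pn + q. Substituting:
  pn + q = 4(p(n-1) + q) + 6n + 3.
Matching the n-coefficient: p = 4p + 6 ⇒ p = -2.
Matching constants: q = -4p + 4q + 3 ⇒ q = - \frac{11}{3}.
General: x(n) = A·(4)^n - 2 n - \frac{11}{3}.
Apply x(0) = 4: A - \frac{11}{3} = 4 ⇒ A = \frac{23}{3}.
So x(n) = \frac{23 \cdot 4^{n}}{3} - 2 n - \frac{11}{3}.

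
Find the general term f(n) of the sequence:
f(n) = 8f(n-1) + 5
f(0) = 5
First-order linear non-homogeneous.
Homogeneous solution: f_h(n) = A·(8)^n.
Try constant particular solution f_p = K: K = 8K + 5 ⇒ K = - \frac{5}{7}.
General: f(n) = A·(8)^n - \frac{5}{7}.
Apply f(0) = 5: A - \frac{5}{7} = 5 ⇒ A = \frac{40}{7}.
So f(n) = \frac{40 \cdot 8^{n}}{7} - \frac{5}{7}.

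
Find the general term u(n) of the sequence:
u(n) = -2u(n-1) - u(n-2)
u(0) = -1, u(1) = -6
Characteristic equation: x² + 2x + 1 = 0, which is (x - (-1))².
Repeated root r = -1.
General solution: u(n) = (A + Bn)·(-1)^n.
From u(0) = -1: A = -1.
From u(1) = -6: (A + B)·(-1) = -6 ⇒ B = 7.
So u(n) = \left(7 n - 1\right) \cdot (-1)^n.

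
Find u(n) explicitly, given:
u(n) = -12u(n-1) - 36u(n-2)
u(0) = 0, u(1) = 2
Characteristic equation: x² + 12x + 36 = 0, which is (x - (-6))².
Repeated root r = -6.
General solution: u(n) = (A + Bn)·(-6)^n.
From u(0) = 0: A = 0.
From u(1) = 2: (A + B)·(-6) = 2 ⇒ B = - \frac{1}{3}.
So u(n) = \left(- \frac{n}{3}\right) \cdot (-6)^n.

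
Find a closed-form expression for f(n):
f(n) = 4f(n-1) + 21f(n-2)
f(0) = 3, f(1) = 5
Characteristic equation: x² - 4x - 21 = 0, which factors as (x - (-3))(x - (7)) = 0.
Roots r₁ = -3, r₂ = 7 (distinct).
General solution: f(n) = A·(-3)^n + B·(7)^n.
From f(0) = 3: A + B = 3.
From f(1) = 5: -3A + 7B = 5.
Solving: A = \frac{8}{5}, B = \frac{7}{5}.
So f(n) = \frac{8 \left(-3\right)^{n}}{5} + \frac{7 \cdot 7^{n}}{5}.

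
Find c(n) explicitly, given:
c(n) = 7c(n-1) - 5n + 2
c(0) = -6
First-order linear with linear forcing.
Homogeneous solution: c_h(n) = A·(7)^n.
Try particular c_p(n) = pn + q. Substituting:
  pn + q = 7(p(n-1) + q) - 5n + 2.
Matching the n-coefficient: p = 7p - 5 ⇒ p = \frac{5}{6}.
Matching constants: q = -7p + 7q + 2 ⇒ q = \frac{23}{36}.
General: c(n) = A·(7)^n + \frac{5 n}{6} + \frac{23}{36}.
Apply c(0) = -6: A + \frac{23}{36} = -6 ⇒ A = - \frac{239}{36}.
So c(n) = - \frac{239 \cdot 7^{n}}{36} + \frac{5 n}{6} + \frac{23}{36}.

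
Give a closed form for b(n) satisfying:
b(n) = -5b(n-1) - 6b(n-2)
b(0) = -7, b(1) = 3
Characteristic equation: x² + 5x + 6 = 0, which factors as (x - (-3))(x - (-2)) = 0.
Roots r₁ = -3, r₂ = -2 (distinct).
General solution: b(n) = A·(-3)^n + B·(-2)^n.
From b(0) = -7: A + B = -7.
From b(1) = 3: -3A - 2B = 3.
Solving: A = 11, B = -18.
So b(n) = - 18 \left(-2\right)^{n} + 11 \left(-3\right)^{n}.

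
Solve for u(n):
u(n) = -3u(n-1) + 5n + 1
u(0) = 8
First-order linear with linear forcing.
Homogeneous solution: u_h(n) = A·(-3)^n.
Try particular u_p(n) = pn + q. Substituting:
  pn + q = -3(p(n-1) + q) + 5n + 1.
Matching the n-coefficient: p = -3p + 5 ⇒ p = \frac{5}{4}.
Matching constants: q = 3p - 3q + 1 ⇒ q = \frac{19}{16}.
General: u(n) = A·(-3)^n + \frac{5 n}{4} + \frac{19}{16}.
Apply u(0) = 8: A + \frac{19}{16} = 8 ⇒ A = \frac{109}{16}.
So u(n) = \frac{109 \left(-3\right)^{n}}{16} + \frac{5 n}{4} + \frac{19}{16}.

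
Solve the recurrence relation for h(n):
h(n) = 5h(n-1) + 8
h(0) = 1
First-order linear non-homogeneous.
Homogeneous solution: h_h(n) = A·(5)^n.
Try constant particular solution h_p = K: K = 5K + 8 ⇒ K = -2.
General: h(n) = A·(5)^n - 2.
Apply h(0) = 1: A - 2 = 1 ⇒ A = 3.
So h(n) = 3 \cdot 5^{n} - 2.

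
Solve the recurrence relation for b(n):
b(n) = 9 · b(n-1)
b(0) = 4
Pure geometric recurrence with ratio 9.
By induction b(n) = b(0) · (9)^n = 4 \cdot 9^{n}.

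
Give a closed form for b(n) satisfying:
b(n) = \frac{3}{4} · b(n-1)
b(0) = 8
Pure geometric recurrence with ratio \frac{3}{4}.
By induction b(n) = b(0) · (\frac{3}{4})^n = 8 \left(\frac{3}{4}\right)^{n}.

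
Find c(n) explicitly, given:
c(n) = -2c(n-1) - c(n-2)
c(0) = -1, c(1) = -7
Characteristic equation: x² + 2x + 1 = 0, which is (x - (-1))².
Repeated root r = -1.
General solution: c(n) = (A + Bn)·(-1)^n.
From c(0) = -1: A = -1.
From c(1) = -7: (A + B)·(-1) = -7 ⇒ B = 8.
So c(n) = \left(8 n - 1\right) \cdot (-1)^n.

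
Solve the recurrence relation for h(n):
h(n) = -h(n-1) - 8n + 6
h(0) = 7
First-order linear with linear forcing.
Homogeneous solution: h_h(n) = A·(-1)^n.
Try particular h_p(n) = pn + q. Substituting:
  pn + q = -(p(n-1) + q) - 8n + 6.
Matching the n-coefficient: p = -p - 8 ⇒ p = -4.
Matching constants: q = p - q + 6 ⇒ q = 1.
General: h(n) = A·(-1)^n - 4 n + 1.
Apply h(0) = 7: A + 1 = 7 ⇒ A = 6.
So h(n) = 6 \left(-1\right)^{n} - 4 n + 1.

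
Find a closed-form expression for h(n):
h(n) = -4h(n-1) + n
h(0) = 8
First-order linear with linear forcing.
Homogeneous solution: h_h(n) = A·(-4)^n.
Try particular h_p(n) = pn + q. Substituting:
  pn + q = -4(p(n-1) + q) + n.
Matching the n-coefficient: p = -4p + 1 ⇒ p = \frac{1}{5}.
Matching constants: q = 4p - 4q ⇒ q = \frac{4}{25}.
General: h(n) = A·(-4)^n + \frac{n}{5} + \frac{4}{25}.
Apply h(0) = 8: A + \frac{4}{25} = 8 ⇒ A = \frac{196}{25}.
So h(n) = \frac{196 \left(-4\right)^{n}}{25} + \frac{n}{5} + \frac{4}{25}.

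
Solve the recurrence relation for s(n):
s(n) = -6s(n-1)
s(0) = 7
This is a homogeneous first-order recurrence with ratio -6.
By induction s(n) = s(0) · (-6)^n = 7 \left(-6\right)^{n}.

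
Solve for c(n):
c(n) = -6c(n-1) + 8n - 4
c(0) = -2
First-order linear with linear forcing.
Homogeneous solution: c_h(n) = A·(-6)^n.
Try particular c_p(n) = pn + q. Substituting:
  pn + q = -6(p(n-1) + q) + 8n - 4.
Matching the n-coefficient: p = -6p + 8 ⇒ p = \frac{8}{7}.
Matching constants: q = 6p - 6q - 4 ⇒ q = \frac{20}{49}.
General: c(n) = A·(-6)^n + \frac{8 n}{7} + \frac{20}{49}.
Apply c(0) = -2: A + \frac{20}{49} = -2 ⇒ A = - \frac{118}{49}.
So c(n) = - \frac{118 \left(-6\right)^{n}}{49} + \frac{8 n}{7} + \frac{20}{49}.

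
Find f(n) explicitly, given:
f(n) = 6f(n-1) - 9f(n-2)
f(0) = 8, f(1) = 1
Characteristic equation: x² - 6x + 9 = 0, which is (x - (3))².
Repeated root r = 3.
General solution: f(n) = (A + Bn)·(3)^n.
From f(0) = 8: A = 8.
From f(1) = 1: (A + B)·(3) = 1 ⇒ B = - \frac{23}{3}.
So f(n) = \left(8 - \frac{23 n}{3}\right) \cdot (3)^n.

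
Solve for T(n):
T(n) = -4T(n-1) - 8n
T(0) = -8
First-order linear with linear forcing.
Homogeneous solution: T_h(n) = A·(-4)^n.
Try particular T_p(n) = pn + q. Substituting:
  pn + q = -4(p(n-1) + q) - 8n.
Matching the n-coefficient: p = -4p - 8 ⇒ p = - \frac{8}{5}.
Matching constants: q = 4p - 4q ⇒ q = - \frac{32}{25}.
General: T(n) = A·(-4)^n - \frac{8 n}{5} - \frac{32}{25}.
Apply T(0) = -8: A - \frac{32}{25} = -8 ⇒ A = - \frac{168}{25}.
So T(n) = - \frac{168 \left(-4\right)^{n}}{25} - \frac{8 n}{5} - \frac{32}{25}.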